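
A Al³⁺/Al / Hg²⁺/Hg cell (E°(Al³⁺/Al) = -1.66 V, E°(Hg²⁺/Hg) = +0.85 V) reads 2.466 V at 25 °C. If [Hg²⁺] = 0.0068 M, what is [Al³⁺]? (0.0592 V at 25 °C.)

From the Nernst equation, log Q = n(E° − E)/0.0592 = 6(2.51 − 2.466)/0.0592 = 4.459, so Q = 2.88 × 10^4.
With Q = [Al³⁺]^2/[Hg²⁺]^3 and the known concentrations, [Al³⁺]^2 in the numerator gives [Al³⁺] = 0.095 M.

0.095 M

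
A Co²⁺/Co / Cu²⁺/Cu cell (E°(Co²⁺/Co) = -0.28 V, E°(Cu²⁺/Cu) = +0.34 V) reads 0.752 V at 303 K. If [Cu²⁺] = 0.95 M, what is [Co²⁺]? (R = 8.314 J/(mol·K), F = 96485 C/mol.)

From the Nernst equation, ln Q = nF(E° − E)/RT = 2×96485×(0.62 − 0.752)/(8.314×303) = -10.111, so Q = 4.06 × 10^-5.
With Q = [Co²⁺]/[Cu²⁺] and the known concentrations, [Co²⁺] in the numerator gives [Co²⁺] = 3.9 × 10^-5 M.

3.9 × 10^-5 M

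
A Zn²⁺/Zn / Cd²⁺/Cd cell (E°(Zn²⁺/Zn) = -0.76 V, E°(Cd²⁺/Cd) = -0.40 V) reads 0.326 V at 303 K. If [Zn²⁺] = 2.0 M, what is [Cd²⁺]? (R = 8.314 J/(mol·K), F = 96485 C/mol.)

From the Nernst equation, ln Q = nF(E° − E)/RT = 2×96485×(0.36 − 0.326)/(8.314×303) = 2.604, so Q = 13.5.
With Q = [Zn²⁺]/[Cd²⁺] and the known concentrations, [Cd²⁺] in the denominator gives [Cd²⁺] = 0.15 M.

0.15 M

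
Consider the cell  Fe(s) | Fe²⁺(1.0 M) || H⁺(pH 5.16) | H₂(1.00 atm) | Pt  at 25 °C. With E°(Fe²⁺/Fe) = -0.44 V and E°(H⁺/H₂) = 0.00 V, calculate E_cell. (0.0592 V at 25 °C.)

0.13 V

The hydrogen couple is the cathode, so E°_cell = 0.44 V; n = 2.
[H⁺] = 10^(−5.16) = 6.9 × 10^-6 M, and Q = [Fe²⁺]·P(H₂) / [H⁺]^2 = 2.09 × 10^10.
E = E° − (0.0592/2) log Q = 0.44 − (0.0592/2)(10.320) = 0.135 V.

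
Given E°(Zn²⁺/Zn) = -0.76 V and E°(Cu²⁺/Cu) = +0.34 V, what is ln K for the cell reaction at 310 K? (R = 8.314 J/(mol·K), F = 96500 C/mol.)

E°_cell = +0.34 − (-0.76) = 1.10 V, with n = 2 electrons transferred.
At equilibrium E = 0, so the Nernst equation gives ln K = nFE°/RT = (2)(96500)(1.10)/((8.314)(310)) = 82.37.

ln K = 82.4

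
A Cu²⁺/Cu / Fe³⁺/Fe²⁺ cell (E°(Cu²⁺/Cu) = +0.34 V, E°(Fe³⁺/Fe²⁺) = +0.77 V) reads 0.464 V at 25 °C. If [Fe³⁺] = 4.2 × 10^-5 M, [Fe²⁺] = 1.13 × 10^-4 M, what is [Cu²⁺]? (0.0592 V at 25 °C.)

From the Nernst equation, log Q = n(E° − E)/0.0592 = 2(0.43 − 0.464)/0.0592 = -1.149, so Q = 0.0710.
With Q = [Cu²⁺]·[Fe²⁺]^2/[Fe³⁺]^2 and the known concentrations, [Cu²⁺] in the numerator gives [Cu²⁺] = 0.0098 M.

0.0098 M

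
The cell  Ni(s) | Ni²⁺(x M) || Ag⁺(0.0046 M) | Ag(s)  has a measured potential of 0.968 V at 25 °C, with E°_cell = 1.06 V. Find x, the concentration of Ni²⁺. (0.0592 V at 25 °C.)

0.027 M

From the Nernst equation, log Q = n(E° − E)/0.0592 = 2(1.06 − 0.968)/0.0592 = 3.108, so Q = 1280.
With Q = [Ni²⁺]/[Ag⁺]^2 and the known concentrations, [Ni²⁺] in the numerator gives [Ni²⁺] = 0.027 M.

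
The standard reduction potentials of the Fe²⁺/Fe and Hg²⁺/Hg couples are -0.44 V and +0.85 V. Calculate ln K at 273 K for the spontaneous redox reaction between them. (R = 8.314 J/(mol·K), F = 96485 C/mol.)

E°_cell = +0.85 − (-0.44) = 1.29 V, with n = 2 electrons transferred.
At equilibrium E = 0, so the Nernst equation gives ln K = nFE°/RT = (2)(96485)(1.29)/((8.314)(273)) = 109.67.

ln K = 109.7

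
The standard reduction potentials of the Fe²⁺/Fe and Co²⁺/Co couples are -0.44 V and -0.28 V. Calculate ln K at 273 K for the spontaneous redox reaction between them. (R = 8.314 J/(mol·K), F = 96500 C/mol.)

ln K = 13.6

E°_cell = -0.28 − (-0.44) = 0.16 V, with n = 2 electrons transferred.
At equilibrium E = 0, so the Nernst equation gives ln K = nFE°/RT = (2)(96500)(0.16)/((8.314)(273)) = 13.61.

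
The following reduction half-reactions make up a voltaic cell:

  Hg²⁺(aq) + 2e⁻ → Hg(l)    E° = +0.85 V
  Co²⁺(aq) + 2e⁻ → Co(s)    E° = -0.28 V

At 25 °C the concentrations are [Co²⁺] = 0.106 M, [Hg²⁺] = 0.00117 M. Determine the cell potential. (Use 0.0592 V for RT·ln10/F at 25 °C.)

The Hg²⁺/Hg couple has the higher reduction potential and acts as the cathode, so E°_cell = +0.85 − (-0.28) = 1.13 V.
Balancing electrons gives n = 2; the reaction quotient is Q = [Co²⁺]/[Hg²⁺] = 90.6.
At 25 °C, E = E° − (0.0592/n) log Q = 1.13 − (0.0592/2)(1.957) = 1.130 − 0.058 = 1.072 V.

1.07 V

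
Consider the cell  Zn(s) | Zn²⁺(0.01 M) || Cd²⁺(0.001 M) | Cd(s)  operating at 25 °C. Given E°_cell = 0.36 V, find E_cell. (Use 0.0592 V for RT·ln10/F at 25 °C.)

0.330 V

Balancing electrons gives n = 2; the reaction quotient is Q = [Zn²⁺]/[Cd²⁺] = 10.0.
At 25 °C, E = E° − (0.0592/n) log Q = 0.36 − (0.0592/2)(1.000) = 0.360 − 0.030 = 0.330 V.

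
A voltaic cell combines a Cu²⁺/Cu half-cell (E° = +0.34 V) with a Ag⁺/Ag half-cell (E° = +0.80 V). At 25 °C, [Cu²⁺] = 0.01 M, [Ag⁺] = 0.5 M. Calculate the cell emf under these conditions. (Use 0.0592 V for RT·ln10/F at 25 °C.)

0.501 V

The Ag⁺/Ag couple has the higher reduction potential and acts as the cathode, so E°_cell = +0.80 − (+0.34) = 0.46 V.
Balancing electrons gives n = 2; the reaction quotient is Q = [Cu²⁺]/[Ag⁺]^2 = 0.0400.
At 25 °C, E = E° − (0.0592/n) log Q = 0.46 − (0.0592/2)(-1.398) = 0.460 + 0.041 = 0.501 V.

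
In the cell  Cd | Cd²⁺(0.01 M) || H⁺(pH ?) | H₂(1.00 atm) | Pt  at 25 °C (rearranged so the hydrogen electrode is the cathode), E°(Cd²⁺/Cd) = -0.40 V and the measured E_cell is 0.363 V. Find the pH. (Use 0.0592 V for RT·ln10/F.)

E°_cell = 0.40 V and n = 2.
log Q = n(E° − E)/0.0592 = 2×(0.40 − 0.363)/0.0592 = 1.250.
With Q = [Cd²⁺]·P(H₂) / [H⁺]^2, solving for [H⁺] gives log[H⁺] = -1.625, so pH = 1.63.

pH = 1.63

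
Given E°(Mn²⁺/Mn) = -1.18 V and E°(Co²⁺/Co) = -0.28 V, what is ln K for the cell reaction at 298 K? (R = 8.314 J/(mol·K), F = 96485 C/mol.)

ln K = 70.1

E°_cell = -0.28 − (-1.18) = 0.90 V, with n = 2 electrons transferred.
At equilibrium E = 0, so the Nernst equation gives ln K = nFE°/RT = (2)(96485)(0.90)/((8.314)(298)) = 70.10.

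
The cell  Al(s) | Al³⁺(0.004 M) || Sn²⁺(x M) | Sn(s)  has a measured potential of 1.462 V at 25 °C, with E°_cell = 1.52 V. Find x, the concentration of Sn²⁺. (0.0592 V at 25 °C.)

2.8 × 10^-4 M

From the Nernst equation, log Q = n(E° − E)/0.0592 = 6(1.52 − 1.462)/0.0592 = 5.878, so Q = 7.56 × 10^5.
With Q = [Al³⁺]^2/[Sn²⁺]^3 and the known concentrations, [Sn²⁺]^3 in the denominator gives [Sn²⁺] = 2.8 × 10^-4 M.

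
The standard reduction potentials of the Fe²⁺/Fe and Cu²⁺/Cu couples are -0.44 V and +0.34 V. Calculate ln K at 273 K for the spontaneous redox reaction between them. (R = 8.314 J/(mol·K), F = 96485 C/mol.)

ln K = 66.3

E°_cell = +0.34 − (-0.44) = 0.78 V, with n = 2 electrons transferred.
At equilibrium E = 0, so the Nernst equation gives ln K = nFE°/RT = (2)(96485)(0.78)/((8.314)(273)) = 66.31.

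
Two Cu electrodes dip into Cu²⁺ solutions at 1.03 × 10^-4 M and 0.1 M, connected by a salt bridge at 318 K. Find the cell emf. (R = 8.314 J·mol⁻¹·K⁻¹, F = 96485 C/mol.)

Both half-cells are Cu²⁺/Cu, so E°_cell = 0. The concentrated side is the cathode; the cell reaction moves Cu²⁺ from high to low concentration with n = 2.
Q = [Cu²⁺]_dilute/[Cu²⁺]_conc = 1.03 × 10^-4/0.1 = 0.00103.
E = 0 − (RT/nF) ln Q = −((8.314×318)/(2×96485))(-6.878) = 0.0942 V.

0.094 V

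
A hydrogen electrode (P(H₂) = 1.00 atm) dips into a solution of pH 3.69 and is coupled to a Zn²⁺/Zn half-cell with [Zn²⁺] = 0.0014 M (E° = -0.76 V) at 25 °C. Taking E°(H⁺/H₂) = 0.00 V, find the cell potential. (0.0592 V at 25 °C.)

The hydrogen couple is the cathode, so E°_cell = 0.76 V; n = 2.
[H⁺] = 10^(−3.69) = 2 × 10^-4 M, and Q = [Zn²⁺]·P(H₂) / [H⁺]^2 = 3.36 × 10^4.
E = E° − (0.0592/2) log Q = 0.76 − (0.0592/2)(4.526) = 0.626 V.

0.63 V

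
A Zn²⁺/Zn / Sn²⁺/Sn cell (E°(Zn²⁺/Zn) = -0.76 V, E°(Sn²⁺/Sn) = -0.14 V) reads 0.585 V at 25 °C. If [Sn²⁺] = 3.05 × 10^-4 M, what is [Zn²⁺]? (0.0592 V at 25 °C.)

0.0046 M

From the Nernst equation, log Q = n(E° − E)/0.0592 = 2(0.62 − 0.585)/0.0592 = 1.182, so Q = 15.2.
With Q = [Zn²⁺]/[Sn²⁺] and the known concentrations, [Zn²⁺] in the numerator gives [Zn²⁺] = 0.0046 M.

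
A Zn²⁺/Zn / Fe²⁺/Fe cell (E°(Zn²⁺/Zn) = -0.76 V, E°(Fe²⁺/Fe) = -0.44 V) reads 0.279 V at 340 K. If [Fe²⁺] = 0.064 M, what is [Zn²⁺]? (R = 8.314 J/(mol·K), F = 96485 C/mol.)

From the Nernst equation, ln Q = nF(E° − E)/RT = 2×96485×(0.32 − 0.279)/(8.314×340) = 2.799, so Q = 16.4.
With Q = [Zn²⁺]/[Fe²⁺] and the known concentrations, [Zn²⁺] in the numerator gives [Zn²⁺] = 1.1 M.

1.1 M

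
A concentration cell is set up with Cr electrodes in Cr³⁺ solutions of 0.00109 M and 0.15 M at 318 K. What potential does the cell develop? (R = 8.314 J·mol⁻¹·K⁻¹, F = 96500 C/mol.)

0.045 V

Both half-cells are Cr³⁺/Cr, so E°_cell = 0. The concentrated side is the cathode; the cell reaction moves Cr³⁺ from high to low concentration with n = 3.
Q = [Cr³⁺]_dilute/[Cr³⁺]_conc = 0.00109/0.15 = 0.00727.
E = 0 − (RT/nF) ln Q = −((8.314×318)/(3×96500))(-4.924) = 0.0450 V.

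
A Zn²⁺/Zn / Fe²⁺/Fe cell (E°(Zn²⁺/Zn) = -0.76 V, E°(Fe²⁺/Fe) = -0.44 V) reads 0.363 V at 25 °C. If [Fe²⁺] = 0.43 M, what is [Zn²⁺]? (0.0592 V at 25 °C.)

From the Nernst equation, log Q = n(E° − E)/0.0592 = 2(0.32 − 0.363)/0.0592 = -1.453, so Q = 0.0353.
With Q = [Zn²⁺]/[Fe²⁺] and the known concentrations, [Zn²⁺] in the numerator gives [Zn²⁺] = 0.015 M.

0.015 M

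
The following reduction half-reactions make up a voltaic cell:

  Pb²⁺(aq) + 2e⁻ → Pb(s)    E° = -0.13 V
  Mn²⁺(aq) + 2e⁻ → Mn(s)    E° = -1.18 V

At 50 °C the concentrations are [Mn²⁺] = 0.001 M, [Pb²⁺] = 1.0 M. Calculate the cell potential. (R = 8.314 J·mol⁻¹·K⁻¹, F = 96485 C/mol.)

1.15 V

The Pb²⁺/Pb couple has the higher reduction potential and acts as the cathode, so E°_cell = -0.13 − (-1.18) = 1.05 V.
Balancing electrons gives n = 2; the reaction quotient is Q = [Mn²⁺]/[Pb²⁺] = 0.00100.
E = E° − (RT/nF) ln Q = 1.05 − (8.314×323)/(2×96485) × (-6.908) = 1.050 + 0.096 = 1.146 V.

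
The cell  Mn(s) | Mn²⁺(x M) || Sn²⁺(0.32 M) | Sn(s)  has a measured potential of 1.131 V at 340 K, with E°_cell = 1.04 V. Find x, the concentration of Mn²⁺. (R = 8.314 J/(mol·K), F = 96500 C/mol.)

6.4 × 10^-4 M

From the Nernst equation, ln Q = nF(E° − E)/RT = 2×96500×(1.04 − 1.131)/(8.314×340) = -6.213, so Q = 0.00200.
With Q = [Mn²⁺]/[Sn²⁺] and the known concentrations, [Mn²⁺] in the numerator gives [Mn²⁺] = 6.4 × 10^-4 M.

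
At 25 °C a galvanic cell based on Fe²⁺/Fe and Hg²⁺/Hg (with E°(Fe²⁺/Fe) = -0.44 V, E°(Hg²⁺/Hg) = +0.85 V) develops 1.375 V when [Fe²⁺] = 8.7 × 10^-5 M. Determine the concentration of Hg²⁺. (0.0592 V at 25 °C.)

From the Nernst equation, log Q = n(E° − E)/0.0592 = 2(1.29 − 1.375)/0.0592 = -2.872, so Q = 0.00134.
With Q = [Fe²⁺]/[Hg²⁺] and the known concentrations, [Hg²⁺] in the denominator gives [Hg²⁺] = 0.065 M.

0.065 M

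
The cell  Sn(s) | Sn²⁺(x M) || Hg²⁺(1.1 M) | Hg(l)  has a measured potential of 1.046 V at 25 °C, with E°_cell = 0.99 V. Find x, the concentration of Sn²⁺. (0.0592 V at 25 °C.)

0.014 M

From the Nernst equation, log Q = n(E° − E)/0.0592 = 2(0.99 − 1.046)/0.0592 = -1.892, so Q = 0.0128.
With Q = [Sn²⁺]/[Hg²⁺] and the known concentrations, [Sn²⁺] in the numerator gives [Sn²⁺] = 0.014 M.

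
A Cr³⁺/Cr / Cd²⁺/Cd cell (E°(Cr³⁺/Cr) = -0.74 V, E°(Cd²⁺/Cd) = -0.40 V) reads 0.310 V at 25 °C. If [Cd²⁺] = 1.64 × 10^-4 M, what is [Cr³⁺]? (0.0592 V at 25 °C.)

7 × 10^-5 M

From the Nernst equation, log Q = n(E° − E)/0.0592 = 6(0.34 − 0.310)/0.0592 = 3.041, so Q = 1100.
With Q = [Cr³⁺]^2/[Cd²⁺]^3 and the known concentrations, [Cr³⁺]^2 in the numerator gives [Cr³⁺] = 7 × 10^-5 M.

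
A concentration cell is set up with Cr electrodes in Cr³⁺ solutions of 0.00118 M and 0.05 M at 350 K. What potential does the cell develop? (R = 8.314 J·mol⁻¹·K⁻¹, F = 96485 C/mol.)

0.038 V

Both half-cells are Cr³⁺/Cr, so E°_cell = 0. The concentrated side is the cathode; the cell reaction moves Cr³⁺ from high to low concentration with n = 3.
Q = [Cr³⁺]_dilute/[Cr³⁺]_conc = 0.00118/0.05 = 0.0236.
E = 0 − (RT/nF) ln Q = −((8.314×350)/(3×96485))(-3.747) = 0.0377 V.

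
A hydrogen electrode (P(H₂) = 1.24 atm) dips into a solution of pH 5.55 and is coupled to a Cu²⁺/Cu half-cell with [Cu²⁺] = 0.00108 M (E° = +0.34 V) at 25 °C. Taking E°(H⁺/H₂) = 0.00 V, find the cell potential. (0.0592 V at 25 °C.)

0.58 V

The Cu²⁺/Cu couple is the cathode, so E°_cell = 0.34 V; n = 2.
[H⁺] = 10^(−5.55) = 2.8 × 10^-6 M, and Q = [H⁺]^2 / ([Cu²⁺]·P(H₂)) = 5.93 × 10^-9.
E = E° − (0.0592/2) log Q = 0.34 − (0.0592/2)(-8.227) = 0.584 V.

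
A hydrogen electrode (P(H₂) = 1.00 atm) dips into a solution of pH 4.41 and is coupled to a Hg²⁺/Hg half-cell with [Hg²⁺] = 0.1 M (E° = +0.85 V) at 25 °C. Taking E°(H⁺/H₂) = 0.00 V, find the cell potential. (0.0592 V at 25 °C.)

The Hg²⁺/Hg couple is the cathode, so E°_cell = 0.85 V; n = 2.
[H⁺] = 10^(−4.41) = 3.9 × 10^-5 M, and Q = [H⁺]^2 / ([Hg²⁺]·P(H₂)) = 1.51 × 10^-8.
E = E° − (0.0592/2) log Q = 0.85 − (0.0592/2)(-7.820) = 1.081 V.

1.08 V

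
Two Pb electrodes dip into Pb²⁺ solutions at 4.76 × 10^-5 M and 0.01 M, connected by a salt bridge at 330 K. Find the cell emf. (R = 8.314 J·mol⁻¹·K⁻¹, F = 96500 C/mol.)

0.076 V

Both half-cells are Pb²⁺/Pb, so E°_cell = 0. The concentrated side is the cathode; the cell reaction moves Pb²⁺ from high to low concentration with n = 2.
Q = [Pb²⁺]_dilute/[Pb²⁺]_conc = 4.76 × 10^-5/0.01 = 0.00476.
E = 0 − (RT/nF) ln Q = −((8.314×330)/(2×96500))(-5.348) = 0.0760 V.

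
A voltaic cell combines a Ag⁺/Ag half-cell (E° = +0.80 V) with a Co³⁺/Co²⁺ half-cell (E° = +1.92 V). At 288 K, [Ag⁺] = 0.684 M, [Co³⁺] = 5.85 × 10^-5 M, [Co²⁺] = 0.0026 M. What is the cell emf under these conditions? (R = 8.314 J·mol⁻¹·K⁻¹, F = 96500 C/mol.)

The Co³⁺/Co²⁺ couple has the higher reduction potential and acts as the cathode, so E°_cell = +1.92 − (+0.80) = 1.12 V.
Balancing electrons gives n = 1; the reaction quotient is Q = [Ag⁺]·[Co²⁺]/[Co³⁺] = 30.4.
E = E° − (RT/nF) ln Q = 1.12 − (8.314×288)/(1×96500) × (3.414) = 1.120 − 0.085 = 1.035 V.

1.04 V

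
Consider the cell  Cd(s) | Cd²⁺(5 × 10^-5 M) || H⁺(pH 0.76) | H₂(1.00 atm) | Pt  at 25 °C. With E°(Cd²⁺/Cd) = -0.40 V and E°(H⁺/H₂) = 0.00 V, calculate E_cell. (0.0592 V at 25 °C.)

The hydrogen couple is the cathode, so E°_cell = 0.40 V; n = 2.
[H⁺] = 10^(−0.76) = 0.17 M, and Q = [Cd²⁺]·P(H₂) / [H⁺]^2 = 0.00166.
E = E° − (0.0592/2) log Q = 0.40 − (0.0592/2)(-2.781) = 0.482 V.

0.48 V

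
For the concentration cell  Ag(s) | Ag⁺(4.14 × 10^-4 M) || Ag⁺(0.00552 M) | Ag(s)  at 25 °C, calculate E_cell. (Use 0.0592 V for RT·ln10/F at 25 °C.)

0.067 V

Both half-cells are Ag⁺/Ag, so E°_cell = 0. The concentrated side is the cathode; the cell reaction moves Ag⁺ from high to low concentration with n = 1.
Q = [Ag⁺]_dilute/[Ag⁺]_conc = 4.14 × 10^-4/0.00552 = 0.0750.
E = 0 − (0.0592/1) log Q = −(0.0592/1)(-1.125) = 0.0666 V.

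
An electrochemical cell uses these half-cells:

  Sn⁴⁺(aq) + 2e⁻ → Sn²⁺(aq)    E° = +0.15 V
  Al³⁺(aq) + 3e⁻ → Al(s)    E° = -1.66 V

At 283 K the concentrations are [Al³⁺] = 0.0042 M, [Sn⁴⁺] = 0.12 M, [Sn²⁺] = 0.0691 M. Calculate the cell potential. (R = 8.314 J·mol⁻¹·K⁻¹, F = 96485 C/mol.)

The Sn⁴⁺/Sn²⁺ couple has the higher reduction potential and acts as the cathode, so E°_cell = +0.15 − (-1.66) = 1.81 V.
Balancing electrons gives n = 6; the reaction quotient is Q = [Al³⁺]^2·[Sn²⁺]^3/[Sn⁴⁺]^3 = 3.37 × 10^-6.
E = E° − (RT/nF) ln Q = 1.81 − (8.314×283)/(6×96485) × (-12.601) = 1.810 + 0.051 = 1.861 V.

1.86 V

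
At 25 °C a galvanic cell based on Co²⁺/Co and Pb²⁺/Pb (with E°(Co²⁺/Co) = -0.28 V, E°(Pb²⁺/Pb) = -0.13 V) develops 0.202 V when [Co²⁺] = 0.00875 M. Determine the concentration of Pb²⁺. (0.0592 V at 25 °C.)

From the Nernst equation, log Q = n(E° − E)/0.0592 = 2(0.15 − 0.202)/0.0592 = -1.757, so Q = 0.0175.
With Q = [Co²⁺]/[Pb²⁺] and the known concentrations, [Pb²⁺] in the denominator gives [Pb²⁺] = 0.5 M.

0.5 M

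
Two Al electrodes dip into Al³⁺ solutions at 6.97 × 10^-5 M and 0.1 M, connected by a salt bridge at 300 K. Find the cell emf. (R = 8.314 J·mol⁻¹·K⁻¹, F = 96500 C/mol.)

Both half-cells are Al³⁺/Al, so E°_cell = 0. The concentrated side is the cathode; the cell reaction moves Al³⁺ from high to low concentration with n = 3.
Q = [Al³⁺]_dilute/[Al³⁺]_conc = 6.97 × 10^-5/0.1 = 6.97 × 10^-4.
E = 0 − (RT/nF) ln Q = −((8.314×300)/(3×96500))(-7.269) = 0.0626 V.

0.063 V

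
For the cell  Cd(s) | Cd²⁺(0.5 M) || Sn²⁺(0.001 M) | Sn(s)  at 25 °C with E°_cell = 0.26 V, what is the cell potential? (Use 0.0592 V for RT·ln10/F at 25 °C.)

0.180 V

Balancing electrons gives n = 2; the reaction quotient is Q = [Cd²⁺]/[Sn²⁺] = 500.
At 25 °C, E = E° − (0.0592/n) log Q = 0.26 − (0.0592/2)(2.699) = 0.260 − 0.080 = 0.180 V.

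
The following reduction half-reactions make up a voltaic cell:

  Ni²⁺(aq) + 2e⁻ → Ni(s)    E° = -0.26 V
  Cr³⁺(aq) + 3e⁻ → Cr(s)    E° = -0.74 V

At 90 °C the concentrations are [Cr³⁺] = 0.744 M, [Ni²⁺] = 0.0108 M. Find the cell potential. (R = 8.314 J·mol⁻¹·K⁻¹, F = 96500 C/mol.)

0.412 V

The Ni²⁺/Ni couple has the higher reduction potential and acts as the cathode, so E°_cell = -0.26 − (-0.74) = 0.48 V.
Balancing electrons gives n = 6; the reaction quotient is Q = [Cr³⁺]^2/[Ni²⁺]^3 = 4.39 × 10^5.
E = E° − (RT/nF) ln Q = 0.48 − (8.314×363)/(6×96500) × (12.993) = 0.480 − 0.068 = 0.412 V.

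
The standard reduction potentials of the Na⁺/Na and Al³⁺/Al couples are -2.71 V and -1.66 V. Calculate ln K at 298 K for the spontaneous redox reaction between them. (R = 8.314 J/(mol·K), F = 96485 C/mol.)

ln K = 122.7

E°_cell = -1.66 − (-2.71) = 1.05 V, with n = 3 electrons transferred.
At equilibrium E = 0, so the Nernst equation gives ln K = nFE°/RT = (3)(96485)(1.05)/((8.314)(298)) = 122.67.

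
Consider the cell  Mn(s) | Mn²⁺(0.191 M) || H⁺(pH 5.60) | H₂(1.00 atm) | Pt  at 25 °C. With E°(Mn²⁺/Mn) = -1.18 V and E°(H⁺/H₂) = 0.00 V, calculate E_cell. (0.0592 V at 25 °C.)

0.87 V

The hydrogen couple is the cathode, so E°_cell = 1.18 V; n = 2.
[H⁺] = 10^(−5.60) = 2.5 × 10^-6 M, and Q = [Mn²⁺]·P(H₂) / [H⁺]^2 = 3.03 × 10^10.
E = E° − (0.0592/2) log Q = 1.18 − (0.0592/2)(10.481) = 0.870 V.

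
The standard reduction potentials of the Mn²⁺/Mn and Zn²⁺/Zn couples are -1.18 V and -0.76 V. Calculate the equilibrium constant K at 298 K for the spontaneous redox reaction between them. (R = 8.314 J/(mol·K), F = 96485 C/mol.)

E°_cell = -0.76 − (-1.18) = 0.42 V, with n = 2 electrons transferred.
At equilibrium E = 0, so the Nernst equation gives ln K = nFE°/RT = (2)(96485)(0.42)/((8.314)(298)) = 32.71.
K = e^32.71 = 1.6 × 10^14.

1.6 × 10^14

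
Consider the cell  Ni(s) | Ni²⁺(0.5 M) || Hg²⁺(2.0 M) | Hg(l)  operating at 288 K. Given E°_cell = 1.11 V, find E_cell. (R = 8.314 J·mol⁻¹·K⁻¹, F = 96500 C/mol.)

Balancing electrons gives n = 2; the reaction quotient is Q = [Ni²⁺]/[Hg²⁺] = 0.250.
E = E° − (RT/nF) ln Q = 1.11 − (8.314×288)/(2×96500) × (-1.386) = 1.110 + 0.017 = 1.127 V.

1.13 V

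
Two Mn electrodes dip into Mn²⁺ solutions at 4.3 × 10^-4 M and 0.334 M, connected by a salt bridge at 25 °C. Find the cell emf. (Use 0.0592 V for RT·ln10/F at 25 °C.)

0.086 V

Both half-cells are Mn²⁺/Mn, so E°_cell = 0. The concentrated side is the cathode; the cell reaction moves Mn²⁺ from high to low concentration with n = 2.
Q = [Mn²⁺]_dilute/[Mn²⁺]_conc = 4.3 × 10^-4/0.334 = 0.00129.
E = 0 − (0.0592/2) log Q = −(0.0592/2)(-2.890) = 0.0855 V.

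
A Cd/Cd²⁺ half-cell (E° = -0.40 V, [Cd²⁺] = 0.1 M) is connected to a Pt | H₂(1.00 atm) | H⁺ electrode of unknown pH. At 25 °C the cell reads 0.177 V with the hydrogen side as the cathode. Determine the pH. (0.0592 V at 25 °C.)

pH = 4.27

E°_cell = 0.40 V and n = 2.
log Q = n(E° − E)/0.0592 = 2×(0.40 − 0.177)/0.0592 = 7.534.
With Q = [Cd²⁺]·P(H₂) / [H⁺]^2, solving for [H⁺] gives log[H⁺] = -4.267, so pH = 4.27.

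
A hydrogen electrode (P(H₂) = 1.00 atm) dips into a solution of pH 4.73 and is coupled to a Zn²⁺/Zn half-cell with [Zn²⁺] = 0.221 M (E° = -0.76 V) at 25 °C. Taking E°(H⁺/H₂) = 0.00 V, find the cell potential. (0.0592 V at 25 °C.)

The hydrogen couple is the cathode, so E°_cell = 0.76 V; n = 2.
[H⁺] = 10^(−4.73) = 1.9 × 10^-5 M, and Q = [Zn²⁺]·P(H₂) / [H⁺]^2 = 6.37 × 10^8.
E = E° − (0.0592/2) log Q = 0.76 − (0.0592/2)(8.804) = 0.499 V.

0.50 V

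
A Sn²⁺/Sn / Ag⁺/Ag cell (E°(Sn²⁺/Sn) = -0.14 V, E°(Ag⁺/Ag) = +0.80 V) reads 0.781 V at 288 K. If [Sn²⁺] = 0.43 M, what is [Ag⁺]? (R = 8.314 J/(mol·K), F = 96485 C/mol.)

0.0011 M

From the Nernst equation, ln Q = nF(E° − E)/RT = 2×96485×(0.94 − 0.781)/(8.314×288) = 12.814, so Q = 3.67 × 10^5.
With Q = [Sn²⁺]/[Ag⁺]^2 and the known concentrations, [Ag⁺]^2 in the denominator gives [Ag⁺] = 0.0011 M.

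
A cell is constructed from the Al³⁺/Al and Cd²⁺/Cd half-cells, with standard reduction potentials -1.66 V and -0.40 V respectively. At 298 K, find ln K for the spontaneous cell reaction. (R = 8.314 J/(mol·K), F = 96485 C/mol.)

E°_cell = -0.40 − (-1.66) = 1.26 V, with n = 6 electrons transferred.
At equilibrium E = 0, so the Nernst equation gives ln K = nFE°/RT = (6)(96485)(1.26)/((8.314)(298)) = 294.41.

ln K = 294.4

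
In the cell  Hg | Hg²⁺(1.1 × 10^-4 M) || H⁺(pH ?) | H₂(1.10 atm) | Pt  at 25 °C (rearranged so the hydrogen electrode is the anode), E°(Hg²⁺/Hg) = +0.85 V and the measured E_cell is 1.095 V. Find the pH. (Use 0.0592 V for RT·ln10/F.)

E°_cell = 0.85 V and n = 2.
log Q = n(E° − E)/0.0592 = 2×(0.85 − 1.095)/0.0592 = -8.277.
With Q = [H⁺]^2 / ([Hg²⁺]·P(H₂)), solving for [H⁺] gives log[H⁺] = -6.097, so pH = 6.10.

pH = 6.10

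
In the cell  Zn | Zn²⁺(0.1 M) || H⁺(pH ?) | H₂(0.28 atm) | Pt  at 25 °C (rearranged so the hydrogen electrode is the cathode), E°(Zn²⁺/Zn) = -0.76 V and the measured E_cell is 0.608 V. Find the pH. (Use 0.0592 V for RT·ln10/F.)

E°_cell = 0.76 V and n = 2.
log Q = n(E° − E)/0.0592 = 2×(0.76 − 0.608)/0.0592 = 5.135.
With Q = [Zn²⁺]·P(H₂) / [H⁺]^2, solving for [H⁺] gives log[H⁺] = -3.344, so pH = 3.34.

pH = 3.34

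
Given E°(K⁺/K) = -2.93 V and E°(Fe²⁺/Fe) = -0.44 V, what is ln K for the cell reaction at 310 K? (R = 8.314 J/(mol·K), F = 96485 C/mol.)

ln K = 186.4

E°_cell = -0.44 − (-2.93) = 2.49 V, with n = 2 electrons transferred.
At equilibrium E = 0, so the Nernst equation gives ln K = nFE°/RT = (2)(96485)(2.49)/((8.314)(310)) = 186.43.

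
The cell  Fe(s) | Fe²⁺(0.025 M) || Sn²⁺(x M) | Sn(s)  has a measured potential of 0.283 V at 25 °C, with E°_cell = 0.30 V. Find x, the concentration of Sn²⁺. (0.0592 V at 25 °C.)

0.0067 M

From the Nernst equation, log Q = n(E° − E)/0.0592 = 2(0.30 − 0.283)/0.0592 = 0.574, so Q = 3.75.
With Q = [Fe²⁺]/[Sn²⁺] and the known concentrations, [Sn²⁺] in the denominator gives [Sn²⁺] = 0.0067 M.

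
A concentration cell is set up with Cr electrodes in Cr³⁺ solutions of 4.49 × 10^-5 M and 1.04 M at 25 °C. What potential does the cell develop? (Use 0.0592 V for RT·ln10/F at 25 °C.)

Both half-cells are Cr³⁺/Cr, so E°_cell = 0. The concentrated side is the cathode; the cell reaction moves Cr³⁺ from high to low concentration with n = 3.
Q = [Cr³⁺]_dilute/[Cr³⁺]_conc = 4.49 × 10^-5/1.04 = 4.32 × 10^-5.
E = 0 − (0.0592/3) log Q = −(0.0592/3)(-4.365) = 0.0861 V.

0.086 V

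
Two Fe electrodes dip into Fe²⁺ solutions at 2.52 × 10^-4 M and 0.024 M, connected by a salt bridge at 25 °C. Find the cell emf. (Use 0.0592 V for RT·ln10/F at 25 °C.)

Both half-cells are Fe²⁺/Fe, so E°_cell = 0. The concentrated side is the cathode; the cell reaction moves Fe²⁺ from high to low concentration with n = 2.
Q = [Fe²⁺]_dilute/[Fe²⁺]_conc = 2.52 × 10^-4/0.024 = 0.0105.
E = 0 − (0.0592/2) log Q = −(0.0592/2)(-1.979) = 0.0586 V.

0.059 V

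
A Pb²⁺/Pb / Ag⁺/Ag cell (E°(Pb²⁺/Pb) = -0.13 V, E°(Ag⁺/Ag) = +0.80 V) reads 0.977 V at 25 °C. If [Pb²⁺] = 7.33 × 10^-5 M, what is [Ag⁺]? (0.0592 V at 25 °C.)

0.053 M

From the Nernst equation, log Q = n(E° − E)/0.0592 = 2(0.93 − 0.977)/0.0592 = -1.588, so Q = 0.0258.
With Q = [Pb²⁺]/[Ag⁺]^2 and the known concentrations, [Ag⁺]^2 in the denominator gives [Ag⁺] = 0.053 M.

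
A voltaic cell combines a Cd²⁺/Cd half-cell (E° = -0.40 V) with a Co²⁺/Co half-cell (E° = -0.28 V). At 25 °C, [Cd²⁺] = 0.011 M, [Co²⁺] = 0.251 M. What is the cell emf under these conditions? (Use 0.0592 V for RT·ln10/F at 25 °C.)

0.160 V

The Co²⁺/Co couple has the higher reduction potential and acts as the cathode, so E°_cell = -0.28 − (-0.40) = 0.12 V.
Balancing electrons gives n = 2; the reaction quotient is Q = [Cd²⁺]/[Co²⁺] = 0.0438.
At 25 °C, E = E° − (0.0592/n) log Q = 0.12 − (0.0592/2)(-1.358) = 0.120 + 0.040 = 0.160 V.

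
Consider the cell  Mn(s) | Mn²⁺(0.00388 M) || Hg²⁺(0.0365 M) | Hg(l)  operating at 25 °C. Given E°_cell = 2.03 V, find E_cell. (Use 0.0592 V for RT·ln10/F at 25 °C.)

Balancing electrons gives n = 2; the reaction quotient is Q = [Mn²⁺]/[Hg²⁺] = 0.106.
At 25 °C, E = E° − (0.0592/n) log Q = 2.03 − (0.0592/2)(-0.973) = 2.030 + 0.029 = 2.059 V.

2.06 V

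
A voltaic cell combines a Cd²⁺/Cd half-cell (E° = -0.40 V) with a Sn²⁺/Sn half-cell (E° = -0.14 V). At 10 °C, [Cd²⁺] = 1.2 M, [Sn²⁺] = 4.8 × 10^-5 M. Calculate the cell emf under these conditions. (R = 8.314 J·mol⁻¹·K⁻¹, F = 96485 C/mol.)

The Sn²⁺/Sn couple has the higher reduction potential and acts as the cathode, so E°_cell = -0.14 − (-0.40) = 0.26 V.
Balancing electrons gives n = 2; the reaction quotient is Q = [Cd²⁺]/[Sn²⁺] = 2.5 × 10^4.
E = E° − (RT/nF) ln Q = 0.26 − (8.314×283)/(2×96485) × (10.127) = 0.260 − 0.123 = 0.137 V.

0.137 V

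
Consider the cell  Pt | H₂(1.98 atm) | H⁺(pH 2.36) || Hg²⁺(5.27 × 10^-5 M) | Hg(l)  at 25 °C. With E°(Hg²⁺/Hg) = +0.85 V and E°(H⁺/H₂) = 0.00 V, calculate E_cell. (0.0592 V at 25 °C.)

0.87 V

The Hg²⁺/Hg couple is the cathode, so E°_cell = 0.85 V; n = 2.
[H⁺] = 10^(−2.36) = 0.0044 M, and Q = [H⁺]^2 / ([Hg²⁺]·P(H₂)) = 0.183.
E = E° − (0.0592/2) log Q = 0.85 − (0.0592/2)(-0.738) = 0.872 V.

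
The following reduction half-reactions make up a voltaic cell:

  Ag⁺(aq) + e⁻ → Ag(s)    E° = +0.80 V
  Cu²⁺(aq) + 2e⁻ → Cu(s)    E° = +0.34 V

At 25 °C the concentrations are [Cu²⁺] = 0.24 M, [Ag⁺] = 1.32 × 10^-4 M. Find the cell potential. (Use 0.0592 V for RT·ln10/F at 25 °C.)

0.249 V

The Ag⁺/Ag couple has the higher reduction potential and acts as the cathode, so E°_cell = +0.80 − (+0.34) = 0.46 V.
Balancing electrons gives n = 2; the reaction quotient is Q = [Cu²⁺]/[Ag⁺]^2 = 1.38 × 10^7.
At 25 °C, E = E° − (0.0592/n) log Q = 0.46 − (0.0592/2)(7.139) = 0.460 − 0.211 = 0.249 V.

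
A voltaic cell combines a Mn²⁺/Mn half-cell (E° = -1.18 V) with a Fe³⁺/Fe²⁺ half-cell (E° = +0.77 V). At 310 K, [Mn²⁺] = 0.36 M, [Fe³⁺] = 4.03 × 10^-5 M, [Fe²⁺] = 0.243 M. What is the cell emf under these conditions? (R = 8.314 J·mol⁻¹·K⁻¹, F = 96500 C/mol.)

The Fe³⁺/Fe²⁺ couple has the higher reduction potential and acts as the cathode, so E°_cell = +0.77 − (-1.18) = 1.95 V.
Balancing electrons gives n = 2; the reaction quotient is Q = [Mn²⁺]·[Fe²⁺]^2/[Fe³⁺]^2 = 1.31 × 10^7.
E = E° − (RT/nF) ln Q = 1.95 − (8.314×310)/(2×96500) × (16.387) = 1.950 − 0.219 = 1.731 V.

1.73 V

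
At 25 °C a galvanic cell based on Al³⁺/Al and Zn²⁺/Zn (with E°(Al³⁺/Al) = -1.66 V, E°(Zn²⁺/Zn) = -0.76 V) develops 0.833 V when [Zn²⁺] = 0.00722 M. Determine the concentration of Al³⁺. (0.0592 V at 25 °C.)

From the Nernst equation, log Q = n(E° − E)/0.0592 = 6(0.90 − 0.833)/0.0592 = 6.791, so Q = 6.17 × 10^6.
With Q = [Al³⁺]^2/[Zn²⁺]^3 and the known concentrations, [Al³⁺]^2 in the numerator gives [Al³⁺] = 1.5 M.

1.5 M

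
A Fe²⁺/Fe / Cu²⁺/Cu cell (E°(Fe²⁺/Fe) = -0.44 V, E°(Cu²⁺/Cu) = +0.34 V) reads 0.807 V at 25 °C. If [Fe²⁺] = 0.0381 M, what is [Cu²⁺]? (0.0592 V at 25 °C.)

0.31 M

From the Nernst equation, log Q = n(E° − E)/0.0592 = 2(0.78 − 0.807)/0.0592 = -0.912, so Q = 0.122.
With Q = [Fe²⁺]/[Cu²⁺] and the known concentrations, [Cu²⁺] in the denominator gives [Cu²⁺] = 0.31 M.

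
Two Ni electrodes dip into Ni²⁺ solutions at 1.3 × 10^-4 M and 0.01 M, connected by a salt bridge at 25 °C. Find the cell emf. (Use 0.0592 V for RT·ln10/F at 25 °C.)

0.056 V

Both half-cells are Ni²⁺/Ni, so E°_cell = 0. The concentrated side is the cathode; the cell reaction moves Ni²⁺ from high to low concentration with n = 2.
Q = [Ni²⁺]_dilute/[Ni²⁺]_conc = 1.3 × 10^-4/0.01 = 0.0130.
E = 0 − (0.0592/2) log Q = −(0.0592/2)(-1.886) = 0.0558 V.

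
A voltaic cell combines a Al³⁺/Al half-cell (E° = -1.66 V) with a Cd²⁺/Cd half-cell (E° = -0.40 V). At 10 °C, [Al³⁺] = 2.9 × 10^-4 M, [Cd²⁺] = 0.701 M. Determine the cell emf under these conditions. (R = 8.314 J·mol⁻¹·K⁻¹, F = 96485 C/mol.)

The Cd²⁺/Cd couple has the higher reduction potential and acts as the cathode, so E°_cell = -0.40 − (-1.66) = 1.26 V.
Balancing electrons gives n = 6; the reaction quotient is Q = [Al³⁺]^2/[Cd²⁺]^3 = 2.44 × 10^-7.
E = E° − (RT/nF) ln Q = 1.26 − (8.314×283)/(6×96485) × (-15.226) = 1.260 + 0.062 = 1.322 V.

1.32 V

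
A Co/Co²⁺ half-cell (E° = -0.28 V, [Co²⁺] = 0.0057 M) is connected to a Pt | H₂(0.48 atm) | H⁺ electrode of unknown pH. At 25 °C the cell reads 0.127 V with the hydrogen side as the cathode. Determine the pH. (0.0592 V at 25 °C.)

pH = 3.87

E°_cell = 0.28 V and n = 2.
log Q = n(E° − E)/0.0592 = 2×(0.28 − 0.127)/0.0592 = 5.169.
With Q = [Co²⁺]·P(H₂) / [H⁺]^2, solving for [H⁺] gives log[H⁺] = -3.866, so pH = 3.87.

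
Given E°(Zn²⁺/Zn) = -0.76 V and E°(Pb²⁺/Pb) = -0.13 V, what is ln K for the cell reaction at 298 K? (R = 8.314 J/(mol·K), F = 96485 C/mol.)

E°_cell = -0.13 − (-0.76) = 0.63 V, with n = 2 electrons transferred.
At equilibrium E = 0, so the Nernst equation gives ln K = nFE°/RT = (2)(96485)(0.63)/((8.314)(298)) = 49.07.

ln K = 49.1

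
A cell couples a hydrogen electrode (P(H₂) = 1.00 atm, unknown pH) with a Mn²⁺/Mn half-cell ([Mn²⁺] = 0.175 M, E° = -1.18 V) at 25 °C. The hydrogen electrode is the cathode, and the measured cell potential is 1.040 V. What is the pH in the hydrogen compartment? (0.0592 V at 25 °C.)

E°_cell = 1.18 V and n = 2.
log Q = n(E° − E)/0.0592 = 2×(1.18 − 1.040)/0.0592 = 4.730.
With Q = [Mn²⁺]·P(H₂) / [H⁺]^2, solving for [H⁺] gives log[H⁺] = -2.743, so pH = 2.74.

pH = 2.74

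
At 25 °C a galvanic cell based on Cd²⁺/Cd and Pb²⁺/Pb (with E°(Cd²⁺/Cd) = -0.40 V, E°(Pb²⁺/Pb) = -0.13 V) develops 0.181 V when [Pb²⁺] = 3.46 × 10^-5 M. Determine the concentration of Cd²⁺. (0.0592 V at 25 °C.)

0.035 M

From the Nernst equation, log Q = n(E° − E)/0.0592 = 2(0.27 − 0.181)/0.0592 = 3.007, so Q = 1020.
With Q = [Cd²⁺]/[Pb²⁺] and the known concentrations, [Cd²⁺] in the numerator gives [Cd²⁺] = 0.035 M.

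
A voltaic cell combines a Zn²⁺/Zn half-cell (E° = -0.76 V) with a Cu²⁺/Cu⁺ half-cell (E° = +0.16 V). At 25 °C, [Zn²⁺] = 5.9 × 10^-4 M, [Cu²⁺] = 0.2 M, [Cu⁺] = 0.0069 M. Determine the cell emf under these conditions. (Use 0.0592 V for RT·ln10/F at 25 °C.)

The Cu²⁺/Cu⁺ couple has the higher reduction potential and acts as the cathode, so E°_cell = +0.16 − (-0.76) = 0.92 V.
Balancing electrons gives n = 2; the reaction quotient is Q = [Zn²⁺]·[Cu⁺]^2/[Cu²⁺]^2 = 7.02 × 10^-7.
At 25 °C, E = E° − (0.0592/n) log Q = 0.92 − (0.0592/2)(-6.154) = 0.920 + 0.182 = 1.102 V.

1.10 V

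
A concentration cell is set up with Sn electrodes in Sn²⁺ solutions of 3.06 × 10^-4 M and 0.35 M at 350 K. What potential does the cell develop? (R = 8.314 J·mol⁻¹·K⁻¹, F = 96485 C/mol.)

Both half-cells are Sn²⁺/Sn, so E°_cell = 0. The concentrated side is the cathode; the cell reaction moves Sn²⁺ from high to low concentration with n = 2.
Q = [Sn²⁺]_dilute/[Sn²⁺]_conc = 3.06 × 10^-4/0.35 = 8.74 × 10^-4.
E = 0 − (RT/nF) ln Q = −((8.314×350)/(2×96485))(-7.042) = 0.1062 V.

0.11 V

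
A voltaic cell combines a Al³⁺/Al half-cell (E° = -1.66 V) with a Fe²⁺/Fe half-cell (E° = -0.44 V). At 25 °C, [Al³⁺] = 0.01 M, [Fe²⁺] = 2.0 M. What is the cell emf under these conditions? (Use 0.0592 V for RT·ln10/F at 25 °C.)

1.27 V

The Fe²⁺/Fe couple has the higher reduction potential and acts as the cathode, so E°_cell = -0.44 − (-1.66) = 1.22 V.
Balancing electrons gives n = 6; the reaction quotient is Q = [Al³⁺]^2/[Fe²⁺]^3 = 1.25 × 10^-5.
At 25 °C, E = E° − (0.0592/n) log Q = 1.22 − (0.0592/6)(-4.903) = 1.220 + 0.048 = 1.268 V.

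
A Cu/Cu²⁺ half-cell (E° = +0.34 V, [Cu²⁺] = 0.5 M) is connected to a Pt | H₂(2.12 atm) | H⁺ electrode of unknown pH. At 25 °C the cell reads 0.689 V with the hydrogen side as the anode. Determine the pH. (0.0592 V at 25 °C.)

E°_cell = 0.34 V and n = 2.
log Q = n(E° − E)/0.0592 = 2×(0.34 − 0.689)/0.0592 = -11.791.
With Q = [H⁺]^2 / ([Cu²⁺]·P(H₂)), solving for [H⁺] gives log[H⁺] = -5.883, so pH = 5.88.

pH = 5.88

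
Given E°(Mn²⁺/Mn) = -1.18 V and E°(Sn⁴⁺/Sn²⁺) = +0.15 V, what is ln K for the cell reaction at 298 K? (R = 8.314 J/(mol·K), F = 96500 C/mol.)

ln K = 103.6

E°_cell = +0.15 − (-1.18) = 1.33 V, with n = 2 electrons transferred.
At equilibrium E = 0, so the Nernst equation gives ln K = nFE°/RT = (2)(96500)(1.33)/((8.314)(298)) = 103.61.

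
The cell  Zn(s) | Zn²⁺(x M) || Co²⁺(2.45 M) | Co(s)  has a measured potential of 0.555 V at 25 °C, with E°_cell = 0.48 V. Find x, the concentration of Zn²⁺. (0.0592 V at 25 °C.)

0.0072 M

From the Nernst equation, log Q = n(E° − E)/0.0592 = 2(0.48 − 0.555)/0.0592 = -2.534, so Q = 0.00293.
With Q = [Zn²⁺]/[Co²⁺] and the known concentrations, [Zn²⁺] in the numerator gives [Zn²⁺] = 0.0072 M.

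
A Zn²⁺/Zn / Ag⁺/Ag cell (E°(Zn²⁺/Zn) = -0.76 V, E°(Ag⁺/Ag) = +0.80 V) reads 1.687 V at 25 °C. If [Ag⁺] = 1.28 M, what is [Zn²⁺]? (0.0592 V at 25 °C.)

8.4 × 10^-5 M

From the Nernst equation, log Q = n(E° − E)/0.0592 = 2(1.56 − 1.687)/0.0592 = -4.291, so Q = 5.12 × 10^-5.
With Q = [Zn²⁺]/[Ag⁺]^2 and the known concentrations, [Zn²⁺] in the numerator gives [Zn²⁺] = 8.4 × 10^-5 M.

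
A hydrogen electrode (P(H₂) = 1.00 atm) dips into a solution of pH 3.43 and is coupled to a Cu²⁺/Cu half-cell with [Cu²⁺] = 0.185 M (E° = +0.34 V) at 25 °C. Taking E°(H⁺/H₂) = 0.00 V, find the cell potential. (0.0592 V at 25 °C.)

0.52 V

The Cu²⁺/Cu couple is the cathode, so E°_cell = 0.34 V; n = 2.
[H⁺] = 10^(−3.43) = 3.7 × 10^-4 M, and Q = [H⁺]^2 / ([Cu²⁺]·P(H₂)) = 7.46 × 10^-7.
E = E° − (0.0592/2) log Q = 0.34 − (0.0592/2)(-6.127) = 0.521 V.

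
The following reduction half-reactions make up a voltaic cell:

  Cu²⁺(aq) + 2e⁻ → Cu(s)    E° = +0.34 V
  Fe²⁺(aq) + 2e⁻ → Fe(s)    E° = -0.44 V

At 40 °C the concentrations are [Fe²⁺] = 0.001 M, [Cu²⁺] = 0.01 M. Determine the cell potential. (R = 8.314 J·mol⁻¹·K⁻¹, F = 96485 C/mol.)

0.811 V

The Cu²⁺/Cu couple has the higher reduction potential and acts as the cathode, so E°_cell = +0.34 − (-0.44) = 0.78 V.
Balancing electrons gives n = 2; the reaction quotient is Q = [Fe²⁺]/[Cu²⁺] = 0.100.
E = E° − (RT/nF) ln Q = 0.78 − (8.314×313)/(2×96485) × (-2.303) = 0.780 + 0.031 = 0.811 V.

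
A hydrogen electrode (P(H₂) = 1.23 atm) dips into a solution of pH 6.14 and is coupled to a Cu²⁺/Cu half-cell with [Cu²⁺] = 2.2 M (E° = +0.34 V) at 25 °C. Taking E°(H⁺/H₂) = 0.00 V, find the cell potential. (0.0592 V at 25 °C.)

The Cu²⁺/Cu couple is the cathode, so E°_cell = 0.34 V; n = 2.
[H⁺] = 10^(−6.14) = 7.2 × 10^-7 M, and Q = [H⁺]^2 / ([Cu²⁺]·P(H₂)) = 1.94 × 10^-13.
E = E° − (0.0592/2) log Q = 0.34 − (0.0592/2)(-12.712) = 0.716 V.

0.72 V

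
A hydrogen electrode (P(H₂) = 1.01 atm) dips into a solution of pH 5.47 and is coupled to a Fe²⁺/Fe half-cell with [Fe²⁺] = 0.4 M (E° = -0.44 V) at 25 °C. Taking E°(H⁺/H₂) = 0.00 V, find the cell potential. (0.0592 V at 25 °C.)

The hydrogen couple is the cathode, so E°_cell = 0.44 V; n = 2.
[H⁺] = 10^(−5.47) = 3.4 × 10^-6 M, and Q = [Fe²⁺]·P(H₂) / [H⁺]^2 = 3.52 × 10^10.
E = E° − (0.0592/2) log Q = 0.44 − (0.0592/2)(10.546) = 0.128 V.

0.13 V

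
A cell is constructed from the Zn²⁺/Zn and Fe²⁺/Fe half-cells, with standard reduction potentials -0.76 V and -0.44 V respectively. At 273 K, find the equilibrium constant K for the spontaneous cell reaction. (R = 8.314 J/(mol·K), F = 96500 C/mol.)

E°_cell = -0.44 − (-0.76) = 0.32 V, with n = 2 electrons transferred.
At equilibrium E = 0, so the Nernst equation gives ln K = nFE°/RT = (2)(96500)(0.32)/((8.314)(273)) = 27.21.
K = e^27.21 = 6.6 × 10^11.

6.6 × 10^11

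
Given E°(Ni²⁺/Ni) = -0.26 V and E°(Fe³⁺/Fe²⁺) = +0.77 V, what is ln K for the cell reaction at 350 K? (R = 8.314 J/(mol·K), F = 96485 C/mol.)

E°_cell = +0.77 − (-0.26) = 1.03 V, with n = 2 electrons transferred.
At equilibrium E = 0, so the Nernst equation gives ln K = nFE°/RT = (2)(96485)(1.03)/((8.314)(350)) = 68.30.

ln K = 68.3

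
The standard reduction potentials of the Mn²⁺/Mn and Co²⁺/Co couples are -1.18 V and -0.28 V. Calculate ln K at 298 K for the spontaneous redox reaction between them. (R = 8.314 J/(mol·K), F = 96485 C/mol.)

E°_cell = -0.28 − (-1.18) = 0.90 V, with n = 2 electrons transferred.
At equilibrium E = 0, so the Nernst equation gives ln K = nFE°/RT = (2)(96485)(0.90)/((8.314)(298)) = 70.10.

ln K = 70.1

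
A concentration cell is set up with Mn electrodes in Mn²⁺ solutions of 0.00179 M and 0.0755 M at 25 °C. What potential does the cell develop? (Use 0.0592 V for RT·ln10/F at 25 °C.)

0.048 V

Both half-cells are Mn²⁺/Mn, so E°_cell = 0. The concentrated side is the cathode; the cell reaction moves Mn²⁺ from high to low concentration with n = 2.
Q = [Mn²⁺]_dilute/[Mn²⁺]_conc = 0.00179/0.0755 = 0.0237.
E = 0 − (0.0592/2) log Q = −(0.0592/2)(-1.625) = 0.0481 V.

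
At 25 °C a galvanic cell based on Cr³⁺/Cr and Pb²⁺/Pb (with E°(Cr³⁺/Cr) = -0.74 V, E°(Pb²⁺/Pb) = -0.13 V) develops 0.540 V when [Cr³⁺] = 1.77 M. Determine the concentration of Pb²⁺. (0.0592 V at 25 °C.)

From the Nernst equation, log Q = n(E° − E)/0.0592 = 6(0.61 − 0.540)/0.0592 = 7.095, so Q = 1.24 × 10^7.
With Q = [Cr³⁺]^2/[Pb²⁺]^3 and the known concentrations, [Pb²⁺]^3 in the denominator gives [Pb²⁺] = 0.0063 M.

0.0063 M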